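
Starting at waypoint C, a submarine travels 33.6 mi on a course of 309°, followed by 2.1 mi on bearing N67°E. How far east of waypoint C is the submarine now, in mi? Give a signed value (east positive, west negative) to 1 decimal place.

Leg 1 (309°, 33.6 mi): east 33.6 sin 309° = -26.11, north 33.6 cos 309° = 21.15
Leg 2 (N67°E, 2.1 mi): east 2.1 sin 67° = 1.93, north 2.1 cos 67° = 0.82
Net east component: -24.18 mi.

-24.2 mi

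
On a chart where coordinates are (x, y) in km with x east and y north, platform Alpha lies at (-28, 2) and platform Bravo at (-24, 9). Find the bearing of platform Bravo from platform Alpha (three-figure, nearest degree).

030°

Δeast = -24 − -28 = 4.00; Δnorth = 9 − 2 = 7.00.
Bearing = atan2(Δeast, Δnorth) mod 360° = 29.74° ≈ 030°.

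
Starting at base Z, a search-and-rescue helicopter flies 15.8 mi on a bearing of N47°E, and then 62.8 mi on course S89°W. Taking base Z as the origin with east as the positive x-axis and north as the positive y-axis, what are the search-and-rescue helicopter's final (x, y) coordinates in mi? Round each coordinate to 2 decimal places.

(-51.24, 9.68)

Leg 1 (N47°E, 15.8 mi): east 15.8 sin 47° = 11.56, north 15.8 cos 47° = 10.78
Leg 2 (S89°W, 62.8 mi): east 62.8 sin 269° = -62.79, north 62.8 cos 269° = -1.10
Summing: -51.24 mi east, 9.68 mi north → (-51.24, 9.68).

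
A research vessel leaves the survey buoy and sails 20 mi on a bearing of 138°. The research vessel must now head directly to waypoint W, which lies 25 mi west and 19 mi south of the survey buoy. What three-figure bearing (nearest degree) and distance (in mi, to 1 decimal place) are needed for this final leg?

264°, 38.6 mi

Leg 1 (138°, 20 mi): east 20 sin 138° = 13.38, north 20 cos 138° = -14.86
Current position: (13.38, -14.86). Target: (-25, -19). Remaining: Δeast = -38.38, Δnorth = -4.14.
Bearing = atan2(-38.38, -4.14) mod 360° = 263.85°; distance = √((-38.38)² + (-4.14)²) = 38.605 mi.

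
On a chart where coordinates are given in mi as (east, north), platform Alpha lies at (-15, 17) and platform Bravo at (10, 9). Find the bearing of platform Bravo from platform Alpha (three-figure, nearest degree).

Δeast = 10 − -15 = 25.00; Δnorth = 9 − 17 = -8.00.
Bearing = atan2(Δeast, Δnorth) mod 360° = 107.74° ≈ 108°.

108°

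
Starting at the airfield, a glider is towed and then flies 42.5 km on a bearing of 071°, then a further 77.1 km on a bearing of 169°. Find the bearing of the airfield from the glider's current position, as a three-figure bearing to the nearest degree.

318°

Leg 1 (071°, 42.5 km): east 42.5 sin 71° = 40.18, north 42.5 cos 71° = 13.84
Leg 2 (169°, 77.1 km): east 77.1 sin 169° = 14.71, north 77.1 cos 169° = -75.68
Net displacement: 54.90 east, -61.85 north. Direction back to start is (-54.90, 61.85): bearing = atan2(-54.90, 61.85) mod 360° = 318.41° ≈ 318°.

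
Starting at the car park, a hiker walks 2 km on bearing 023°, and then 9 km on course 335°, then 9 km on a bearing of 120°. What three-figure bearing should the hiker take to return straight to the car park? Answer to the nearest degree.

221°

Leg 1 (023°, 2 km): east 2 sin 23° = 0.78, north 2 cos 23° = 1.84
Leg 2 (335°, 9 km): east 9 sin 335° = -3.80, north 9 cos 335° = 8.16
Leg 3 (120°, 9 km): east 9 sin 120° = 7.79, north 9 cos 120° = -4.50
Net displacement: 4.77 east, 5.50 north. Direction back to start is (-4.77, -5.50): bearing = atan2(-4.77, -5.50) mod 360° = 220.96° ≈ 221°.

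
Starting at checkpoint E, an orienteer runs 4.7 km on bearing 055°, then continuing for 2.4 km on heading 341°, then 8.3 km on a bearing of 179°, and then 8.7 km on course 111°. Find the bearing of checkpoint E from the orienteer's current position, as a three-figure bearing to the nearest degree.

300°

Leg 1 (055°, 4.7 km): east 4.7 sin 55° = 3.85, north 4.7 cos 55° = 2.70
Leg 2 (341°, 2.4 km): east 2.4 sin 341° = -0.78, north 2.4 cos 341° = 2.27
Leg 3 (179°, 8.3 km): east 8.3 sin 179° = 0.14, north 8.3 cos 179° = -8.30
Leg 4 (111°, 8.7 km): east 8.7 sin 111° = 8.12, north 8.7 cos 111° = -3.12
Net displacement: 11.34 east, -6.45 north. Direction back to start is (-11.34, 6.45): bearing = atan2(-11.34, 6.45) mod 360° = 299.65° ≈ 300°.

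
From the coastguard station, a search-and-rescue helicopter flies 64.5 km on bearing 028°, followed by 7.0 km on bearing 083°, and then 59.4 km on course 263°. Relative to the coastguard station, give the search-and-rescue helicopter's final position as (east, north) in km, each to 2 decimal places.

(-21.73, 50.56)

Leg 1 (028°, 64.5 km): east 64.5 sin 28° = 30.28, north 64.5 cos 28° = 56.95
Leg 2 (083°, 7.0 km): east 7.0 sin 83° = 6.95, north 7.0 cos 83° = 0.85
Leg 3 (263°, 59.4 km): east 59.4 sin 263° = -58.96, north 59.4 cos 263° = -7.24
Summing: -21.73 km east, 50.56 km north → (-21.73, 50.56).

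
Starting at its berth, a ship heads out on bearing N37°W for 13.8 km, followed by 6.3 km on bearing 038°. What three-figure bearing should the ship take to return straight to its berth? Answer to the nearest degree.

Leg 1 (N37°W, 13.8 km): east 13.8 sin 323° = -8.31, north 13.8 cos 323° = 11.02
Leg 2 (038°, 6.3 km): east 6.3 sin 38° = 3.88, north 6.3 cos 38° = 4.96
Net displacement: -4.43 east, 15.99 north. Direction back to start is (4.43, -15.99): bearing = atan2(4.43, -15.99) mod 360° = 164.52° ≈ 165°.

165°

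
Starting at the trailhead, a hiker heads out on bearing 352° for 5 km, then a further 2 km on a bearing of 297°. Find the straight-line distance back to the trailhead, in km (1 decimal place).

6.4 km

Leg 1 (352°, 5 km): east 5 sin 352° = -0.70, north 5 cos 352° = 4.95
Leg 2 (297°, 2 km): east 2 sin 297° = -1.78, north 2 cos 297° = 0.91
Net: -2.48 east, 5.86 north. Distance = √((-2.48)² + (5.86)²) = 6.362 km.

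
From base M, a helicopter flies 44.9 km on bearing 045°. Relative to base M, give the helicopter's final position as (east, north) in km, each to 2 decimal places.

(31.75, 31.75)

Leg 1 (045°, 44.9 km): east 44.9 sin 45° = 31.75, north 44.9 cos 45° = 31.75
Summing: 31.75 km east, 31.75 km north → (31.75, 31.75).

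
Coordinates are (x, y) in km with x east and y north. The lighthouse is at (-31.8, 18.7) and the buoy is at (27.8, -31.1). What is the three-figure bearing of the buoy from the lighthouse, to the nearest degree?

130°

Δeast = 27.8 − -31.8 = 59.60; Δnorth = -31.1 − 18.7 = -49.80.
Bearing = atan2(Δeast, Δnorth) mod 360° = 129.88° ≈ 130°.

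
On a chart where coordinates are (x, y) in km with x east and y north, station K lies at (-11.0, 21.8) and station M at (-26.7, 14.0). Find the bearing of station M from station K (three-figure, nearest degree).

Δeast = -26.7 − -11.0 = -15.70; Δnorth = 14.0 − 21.8 = -7.80.
Bearing = atan2(Δeast, Δnorth) mod 360° = 243.58° ≈ 244°.

244°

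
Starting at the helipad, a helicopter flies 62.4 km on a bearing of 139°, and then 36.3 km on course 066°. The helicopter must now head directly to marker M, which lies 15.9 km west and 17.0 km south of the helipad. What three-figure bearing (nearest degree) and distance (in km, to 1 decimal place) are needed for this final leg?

280°, 91.3 km

Leg 1 (139°, 62.4 km): east 62.4 sin 139° = 40.94, north 62.4 cos 139° = -47.09
Leg 2 (066°, 36.3 km): east 36.3 sin 66° = 33.16, north 36.3 cos 66° = 14.76
Current position: (74.10, -32.33). Target: (-15.9, -17.0). Remaining: Δeast = -90.00, Δnorth = 15.33.
Bearing = atan2(-90.00, 15.33) mod 360° = 279.67°; distance = √((-90.00)² + (15.33)²) = 91.296 km.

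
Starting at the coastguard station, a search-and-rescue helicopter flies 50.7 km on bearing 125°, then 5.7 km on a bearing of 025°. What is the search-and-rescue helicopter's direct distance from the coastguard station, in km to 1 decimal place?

50.0 km

Leg 1 (125°, 50.7 km): east 50.7 sin 125° = 41.53, north 50.7 cos 125° = -29.08
Leg 2 (025°, 5.7 km): east 5.7 sin 25° = 2.41, north 5.7 cos 25° = 5.17
Net: 43.94 east, -23.91 north. Distance = √((43.94)² + (-23.91)²) = 50.026 km.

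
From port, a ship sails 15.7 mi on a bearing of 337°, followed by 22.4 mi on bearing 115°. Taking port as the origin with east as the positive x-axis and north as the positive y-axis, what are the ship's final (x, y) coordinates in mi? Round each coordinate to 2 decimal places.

Leg 1 (337°, 15.7 mi): east 15.7 sin 337° = -6.13, north 15.7 cos 337° = 14.45
Leg 2 (115°, 22.4 mi): east 22.4 sin 115° = 20.30, north 22.4 cos 115° = -9.47
Summing: 14.17 mi east, 4.99 mi north → (14.17, 4.99).

(14.17, 4.99)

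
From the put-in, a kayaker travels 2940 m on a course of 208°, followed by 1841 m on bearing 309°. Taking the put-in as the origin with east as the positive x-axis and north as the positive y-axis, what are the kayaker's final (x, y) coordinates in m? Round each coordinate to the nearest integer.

(-2811, -1437)

Leg 1 (208°, 2940 m): east 2940 sin 208° = -1380.25, north 2940 cos 208° = -2595.87
Leg 2 (309°, 1841 m): east 1841 sin 309° = -1430.73, north 1841 cos 309° = 1158.58
Summing: -2810.97 m east, -1437.29 m north → (-2811, -1437).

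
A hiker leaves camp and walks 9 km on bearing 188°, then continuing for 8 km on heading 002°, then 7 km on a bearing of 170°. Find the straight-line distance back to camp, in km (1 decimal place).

7.8 km

Leg 1 (188°, 9 km): east 9 sin 188° = -1.25, north 9 cos 188° = -8.91
Leg 2 (002°, 8 km): east 8 sin 2° = 0.28, north 8 cos 2° = 8.00
Leg 3 (170°, 7 km): east 7 sin 170° = 1.22, north 7 cos 170° = -6.89
Net: 0.24 east, -7.81 north. Distance = √((0.24)² + (-7.81)²) = 7.815 km.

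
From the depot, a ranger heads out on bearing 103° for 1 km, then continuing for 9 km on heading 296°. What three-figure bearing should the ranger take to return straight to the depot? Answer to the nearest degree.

Leg 1 (103°, 1 km): east 1 sin 103° = 0.97, north 1 cos 103° = -0.22
Leg 2 (296°, 9 km): east 9 sin 296° = -8.09, north 9 cos 296° = 3.95
Net displacement: -7.11 east, 3.72 north. Direction back to start is (7.11, -3.72): bearing = atan2(7.11, -3.72) mod 360° = 117.61° ≈ 118°.

118°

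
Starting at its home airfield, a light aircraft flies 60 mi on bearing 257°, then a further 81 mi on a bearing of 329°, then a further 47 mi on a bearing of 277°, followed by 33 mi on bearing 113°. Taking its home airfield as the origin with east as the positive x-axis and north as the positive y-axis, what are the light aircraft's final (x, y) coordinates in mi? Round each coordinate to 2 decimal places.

Leg 1 (257°, 60 mi): east 60 sin 257° = -58.46, north 60 cos 257° = -13.50
Leg 2 (329°, 81 mi): east 81 sin 329° = -41.72, north 81 cos 329° = 69.43
Leg 3 (277°, 47 mi): east 47 sin 277° = -46.65, north 47 cos 277° = 5.73
Leg 4 (113°, 33 mi): east 33 sin 113° = 30.38, north 33 cos 113° = -12.89
Summing: -116.45 mi east, 48.77 mi north → (-116.45, 48.77).

(-116.45, 48.77)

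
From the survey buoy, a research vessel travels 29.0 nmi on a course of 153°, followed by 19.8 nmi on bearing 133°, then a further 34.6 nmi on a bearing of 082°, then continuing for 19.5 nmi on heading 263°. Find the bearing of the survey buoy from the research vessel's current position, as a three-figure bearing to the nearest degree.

Leg 1 (153°, 29.0 nmi): east 29.0 sin 153° = 13.17, north 29.0 cos 153° = -25.84
Leg 2 (133°, 19.8 nmi): east 19.8 sin 133° = 14.48, north 19.8 cos 133° = -13.50
Leg 3 (082°, 34.6 nmi): east 34.6 sin 82° = 34.26, north 34.6 cos 82° = 4.82
Leg 4 (263°, 19.5 nmi): east 19.5 sin 263° = -19.35, north 19.5 cos 263° = -2.38
Net displacement: 42.56 east, -36.90 north. Direction back to start is (-42.56, 36.90): bearing = atan2(-42.56, 36.90) mod 360° = 310.93° ≈ 311°.

311°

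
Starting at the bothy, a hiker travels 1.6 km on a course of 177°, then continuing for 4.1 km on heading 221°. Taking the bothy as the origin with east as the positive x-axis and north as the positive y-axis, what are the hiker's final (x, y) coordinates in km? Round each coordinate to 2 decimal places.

(-2.61, -4.69)

Leg 1 (177°, 1.6 km): east 1.6 sin 177° = 0.08, north 1.6 cos 177° = -1.60
Leg 2 (221°, 4.1 km): east 4.1 sin 221° = -2.69, north 4.1 cos 221° = -3.09
Summing: -2.61 km east, -4.69 km north → (-2.61, -4.69).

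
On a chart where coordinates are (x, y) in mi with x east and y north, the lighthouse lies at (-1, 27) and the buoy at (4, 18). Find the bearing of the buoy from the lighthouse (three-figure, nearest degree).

151°

Δeast = 4 − -1 = 5.00; Δnorth = 18 − 27 = -9.00.
Bearing = atan2(Δeast, Δnorth) mod 360° = 150.95° ≈ 151°.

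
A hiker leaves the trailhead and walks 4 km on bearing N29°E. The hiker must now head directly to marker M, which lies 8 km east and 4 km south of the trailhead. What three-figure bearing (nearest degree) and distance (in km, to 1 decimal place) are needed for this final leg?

141°, 9.6 km

Leg 1 (N29°E, 4 km): east 4 sin 29° = 1.94, north 4 cos 29° = 3.50
Current position: (1.94, 3.50). Target: (8, -4). Remaining: Δeast = 6.06, Δnorth = -7.50.
Bearing = atan2(6.06, -7.50) mod 360° = 141.05°; distance = √((6.06)² + (-7.50)²) = 9.642 km.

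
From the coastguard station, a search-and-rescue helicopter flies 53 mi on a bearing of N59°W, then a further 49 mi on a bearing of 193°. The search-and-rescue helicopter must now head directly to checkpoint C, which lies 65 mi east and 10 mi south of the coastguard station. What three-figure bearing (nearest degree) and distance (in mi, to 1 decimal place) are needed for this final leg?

Leg 1 (N59°W, 53 mi): east 53 sin 301° = -45.43, north 53 cos 301° = 27.30
Leg 2 (193°, 49 mi): east 49 sin 193° = -11.02, north 49 cos 193° = -47.74
Current position: (-56.45, -20.45). Target: (65, -10). Remaining: Δeast = 121.45, Δnorth = 10.45.
Bearing = atan2(121.45, 10.45) mod 360° = 85.08°; distance = √((121.45)² + (10.45)²) = 121.901 mi.

085°, 121.9 mi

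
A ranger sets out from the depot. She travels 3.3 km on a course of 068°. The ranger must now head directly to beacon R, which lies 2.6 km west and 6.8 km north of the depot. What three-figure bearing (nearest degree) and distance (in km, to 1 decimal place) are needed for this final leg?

315°, 7.9 km

Leg 1 (068°, 3.3 km): east 3.3 sin 68° = 3.06, north 3.3 cos 68° = 1.24
Current position: (3.06, 1.24). Target: (-2.6, 6.8). Remaining: Δeast = -5.66, Δnorth = 5.56.
Bearing = atan2(-5.66, 5.56) mod 360° = 314.51°; distance = √((-5.66)² + (5.56)²) = 7.937 km.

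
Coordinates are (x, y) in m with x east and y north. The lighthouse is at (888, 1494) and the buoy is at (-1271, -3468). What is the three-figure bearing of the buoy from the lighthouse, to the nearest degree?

204°

Δeast = -1271 − 888 = -2159.00; Δnorth = -3468 − 1494 = -4962.00.
Bearing = atan2(Δeast, Δnorth) mod 360° = 203.51° ≈ 204°.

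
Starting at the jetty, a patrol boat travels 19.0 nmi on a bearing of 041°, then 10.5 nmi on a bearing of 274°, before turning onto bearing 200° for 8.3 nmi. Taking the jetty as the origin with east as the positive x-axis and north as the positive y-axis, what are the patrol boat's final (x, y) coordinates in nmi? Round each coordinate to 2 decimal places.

(-0.85, 7.27)

Leg 1 (041°, 19.0 nmi): east 19.0 sin 41° = 12.47, north 19.0 cos 41° = 14.34
Leg 2 (274°, 10.5 nmi): east 10.5 sin 274° = -10.47, north 10.5 cos 274° = 0.73
Leg 3 (200°, 8.3 nmi): east 8.3 sin 200° = -2.84, north 8.3 cos 200° = -7.80
Summing: -0.85 nmi east, 7.27 nmi north → (-0.85, 7.27).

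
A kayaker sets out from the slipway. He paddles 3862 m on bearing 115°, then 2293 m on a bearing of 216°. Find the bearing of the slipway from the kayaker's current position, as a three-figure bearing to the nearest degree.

328°

Leg 1 (115°, 3862 m): east 3862 sin 115° = 3500.16, north 3862 cos 115° = -1632.15
Leg 2 (216°, 2293 m): east 2293 sin 216° = -1347.79, north 2293 cos 216° = -1855.08
Net displacement: 2152.37 east, -3487.23 north. Direction back to start is (-2152.37, 3487.23): bearing = atan2(-2152.37, 3487.23) mod 360° = 328.32° ≈ 328°.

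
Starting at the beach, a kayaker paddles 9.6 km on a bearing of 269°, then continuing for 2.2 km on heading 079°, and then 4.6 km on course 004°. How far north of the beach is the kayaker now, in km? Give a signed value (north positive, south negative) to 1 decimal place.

Leg 1 (269°, 9.6 km): east 9.6 sin 269° = -9.60, north 9.6 cos 269° = -0.17
Leg 2 (079°, 2.2 km): east 2.2 sin 79° = 2.16, north 2.2 cos 79° = 0.42
Leg 3 (004°, 4.6 km): east 4.6 sin 4° = 0.32, north 4.6 cos 4° = 4.59
Net north component: 4.84 km.

4.8 km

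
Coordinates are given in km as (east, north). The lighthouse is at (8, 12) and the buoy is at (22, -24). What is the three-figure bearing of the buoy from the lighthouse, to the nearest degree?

Δeast = 22 − 8 = 14.00; Δnorth = -24 − 12 = -36.00.
Bearing = atan2(Δeast, Δnorth) mod 360° = 158.75° ≈ 159°.

159°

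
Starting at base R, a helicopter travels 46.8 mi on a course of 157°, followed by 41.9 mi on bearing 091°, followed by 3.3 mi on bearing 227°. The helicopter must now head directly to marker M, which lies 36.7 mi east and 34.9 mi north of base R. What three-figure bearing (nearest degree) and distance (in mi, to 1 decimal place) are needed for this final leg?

345°, 83.7 mi

Leg 1 (157°, 46.8 mi): east 46.8 sin 157° = 18.29, north 46.8 cos 157° = -43.08
Leg 2 (091°, 41.9 mi): east 41.9 sin 91° = 41.89, north 41.9 cos 91° = -0.73
Leg 3 (227°, 3.3 mi): east 3.3 sin 227° = -2.41, north 3.3 cos 227° = -2.25
Current position: (57.77, -46.06). Target: (36.7, 34.9). Remaining: Δeast = -21.07, Δnorth = 80.96.
Bearing = atan2(-21.07, 80.96) mod 360° = 345.41°; distance = √((-21.07)² + (80.96)²) = 83.657 mi.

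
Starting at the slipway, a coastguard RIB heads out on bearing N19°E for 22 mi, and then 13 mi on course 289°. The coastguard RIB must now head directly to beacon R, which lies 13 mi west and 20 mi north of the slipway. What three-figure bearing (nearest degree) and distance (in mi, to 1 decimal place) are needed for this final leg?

237°, 9.3 mi

Leg 1 (N19°E, 22 mi): east 22 sin 19° = 7.16, north 22 cos 19° = 20.80
Leg 2 (289°, 13 mi): east 13 sin 289° = -12.29, north 13 cos 289° = 4.23
Current position: (-5.13, 25.03). Target: (-13, 20). Remaining: Δeast = -7.87, Δnorth = -5.03.
Bearing = atan2(-7.87, -5.03) mod 360° = 237.40°; distance = √((-7.87)² + (-5.03)²) = 9.343 mi.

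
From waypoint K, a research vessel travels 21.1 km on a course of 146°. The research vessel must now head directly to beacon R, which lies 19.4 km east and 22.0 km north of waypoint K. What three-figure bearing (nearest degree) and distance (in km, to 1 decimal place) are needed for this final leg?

Leg 1 (146°, 21.1 km): east 21.1 sin 146° = 11.80, north 21.1 cos 146° = -17.49
Current position: (11.80, -17.49). Target: (19.4, 22.0). Remaining: Δeast = 7.60, Δnorth = 39.49.
Bearing = atan2(7.60, 39.49) mod 360° = 10.89°; distance = √((7.60)² + (39.49)²) = 40.218 km.

011°, 40.2 km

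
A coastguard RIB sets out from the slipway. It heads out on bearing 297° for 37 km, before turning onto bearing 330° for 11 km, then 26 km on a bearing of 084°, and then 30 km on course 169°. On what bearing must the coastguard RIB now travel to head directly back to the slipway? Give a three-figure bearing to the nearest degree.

Leg 1 (297°, 37 km): east 37 sin 297° = -32.97, north 37 cos 297° = 16.80
Leg 2 (330°, 11 km): east 11 sin 330° = -5.50, north 11 cos 330° = 9.53
Leg 3 (084°, 26 km): east 26 sin 84° = 25.86, north 26 cos 84° = 2.72
Leg 4 (169°, 30 km): east 30 sin 169° = 5.72, north 30 cos 169° = -29.45
Net displacement: -6.89 east, -0.41 north. Direction back to start is (6.89, 0.41): bearing = atan2(6.89, 0.41) mod 360° = 86.62° ≈ 087°.

087°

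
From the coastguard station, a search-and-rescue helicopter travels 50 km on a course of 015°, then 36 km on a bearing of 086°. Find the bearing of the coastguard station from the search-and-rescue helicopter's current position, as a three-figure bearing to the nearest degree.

Leg 1 (015°, 50 km): east 50 sin 15° = 12.94, north 50 cos 15° = 48.30
Leg 2 (086°, 36 km): east 36 sin 86° = 35.91, north 36 cos 86° = 2.51
Net displacement: 48.85 east, 50.81 north. Direction back to start is (-48.85, -50.81): bearing = atan2(-48.85, -50.81) mod 360° = 223.88° ≈ 224°.

224°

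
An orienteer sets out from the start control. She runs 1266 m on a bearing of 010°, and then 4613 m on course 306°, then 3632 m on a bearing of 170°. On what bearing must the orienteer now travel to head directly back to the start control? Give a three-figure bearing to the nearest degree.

098°

Leg 1 (010°, 1266 m): east 1266 sin 10° = 219.84, north 1266 cos 10° = 1246.77
Leg 2 (306°, 4613 m): east 4613 sin 306° = -3732.00, north 4613 cos 306° = 2711.45
Leg 3 (170°, 3632 m): east 3632 sin 170° = 630.69, north 3632 cos 170° = -3576.82
Net displacement: -2881.47 east, 381.40 north. Direction back to start is (2881.47, -381.40): bearing = atan2(2881.47, -381.40) mod 360° = 97.54° ≈ 098°.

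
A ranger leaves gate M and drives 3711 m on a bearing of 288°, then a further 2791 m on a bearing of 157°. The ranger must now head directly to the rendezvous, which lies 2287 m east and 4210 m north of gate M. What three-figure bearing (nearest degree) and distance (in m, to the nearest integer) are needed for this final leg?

Leg 1 (288°, 3711 m): east 3711 sin 288° = -3529.37, north 3711 cos 288° = 1146.76
Leg 2 (157°, 2791 m): east 2791 sin 157° = 1090.53, north 2791 cos 157° = -2569.13
Current position: (-2438.84, -1422.37). Target: (2287, 4210). Remaining: Δeast = 4725.84, Δnorth = 5632.37.
Bearing = atan2(4725.84, 5632.37) mod 360° = 40.00°; distance = √((4725.84)² + (5632.37)²) = 7352.355 m.

040°, 7352 m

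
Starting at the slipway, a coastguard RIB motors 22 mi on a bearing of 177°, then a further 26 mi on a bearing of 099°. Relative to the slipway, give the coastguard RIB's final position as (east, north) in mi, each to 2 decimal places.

(26.83, -26.04)

Leg 1 (177°, 22 mi): east 22 sin 177° = 1.15, north 22 cos 177° = -21.97
Leg 2 (099°, 26 mi): east 26 sin 99° = 25.68, north 26 cos 99° = -4.07
Summing: 26.83 mi east, -26.04 mi north → (26.83, -26.04).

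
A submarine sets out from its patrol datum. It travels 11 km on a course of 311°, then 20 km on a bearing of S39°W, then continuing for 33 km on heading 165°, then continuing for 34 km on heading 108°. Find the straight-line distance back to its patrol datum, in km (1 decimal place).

54.5 km

Leg 1 (311°, 11 km): east 11 sin 311° = -8.30, north 11 cos 311° = 7.22
Leg 2 (S39°W, 20 km): east 20 sin 219° = -12.59, north 20 cos 219° = -15.54
Leg 3 (165°, 33 km): east 33 sin 165° = 8.54, north 33 cos 165° = -31.88
Leg 4 (108°, 34 km): east 34 sin 108° = 32.34, north 34 cos 108° = -10.51
Net: 19.99 east, -50.71 north. Distance = √((19.99)² + (-50.71)²) = 54.506 km.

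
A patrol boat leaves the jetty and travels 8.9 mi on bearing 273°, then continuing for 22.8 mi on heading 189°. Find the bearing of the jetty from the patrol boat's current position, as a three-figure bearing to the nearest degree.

029°

Leg 1 (273°, 8.9 mi): east 8.9 sin 273° = -8.89, north 8.9 cos 273° = 0.47
Leg 2 (189°, 22.8 mi): east 22.8 sin 189° = -3.57, north 22.8 cos 189° = -22.52
Net displacement: -12.45 east, -22.05 north. Direction back to start is (12.45, 22.05): bearing = atan2(12.45, 22.05) mod 360° = 29.46° ≈ 029°.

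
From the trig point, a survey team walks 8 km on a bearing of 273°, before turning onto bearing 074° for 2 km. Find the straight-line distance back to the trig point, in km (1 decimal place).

6.1 km

Leg 1 (273°, 8 km): east 8 sin 273° = -7.99, north 8 cos 273° = 0.42
Leg 2 (074°, 2 km): east 2 sin 74° = 1.92, north 2 cos 74° = 0.55
Net: -6.07 east, 0.97 north. Distance = √((-6.07)² + (0.97)²) = 6.144 km.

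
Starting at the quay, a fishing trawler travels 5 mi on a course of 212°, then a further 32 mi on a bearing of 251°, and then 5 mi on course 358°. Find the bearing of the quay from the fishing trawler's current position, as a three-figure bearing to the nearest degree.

Leg 1 (212°, 5 mi): east 5 sin 212° = -2.65, north 5 cos 212° = -4.24
Leg 2 (251°, 32 mi): east 32 sin 251° = -30.26, north 32 cos 251° = -10.42
Leg 3 (358°, 5 mi): east 5 sin 358° = -0.17, north 5 cos 358° = 5.00
Net displacement: -33.08 east, -9.66 north. Direction back to start is (33.08, 9.66): bearing = atan2(33.08, 9.66) mod 360° = 73.72° ≈ 074°.

074°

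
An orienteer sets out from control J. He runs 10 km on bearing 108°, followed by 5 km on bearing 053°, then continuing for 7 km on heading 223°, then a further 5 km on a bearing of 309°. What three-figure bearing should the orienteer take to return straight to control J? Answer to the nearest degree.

Leg 1 (108°, 10 km): east 10 sin 108° = 9.51, north 10 cos 108° = -3.09
Leg 2 (053°, 5 km): east 5 sin 53° = 3.99, north 5 cos 53° = 3.01
Leg 3 (223°, 7 km): east 7 sin 223° = -4.77, north 7 cos 223° = -5.12
Leg 4 (309°, 5 km): east 5 sin 309° = -3.89, north 5 cos 309° = 3.15
Net displacement: 4.84 east, -2.05 north. Direction back to start is (-4.84, 2.05): bearing = atan2(-4.84, 2.05) mod 360° = 292.98° ≈ 293°.

293°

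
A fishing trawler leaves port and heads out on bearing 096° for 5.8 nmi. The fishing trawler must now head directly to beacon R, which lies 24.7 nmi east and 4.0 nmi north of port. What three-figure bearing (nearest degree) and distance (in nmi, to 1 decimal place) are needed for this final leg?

076°, 19.5 nmi

Leg 1 (096°, 5.8 nmi): east 5.8 sin 96° = 5.77, north 5.8 cos 96° = -0.61
Current position: (5.77, -0.61). Target: (24.7, 4.0). Remaining: Δeast = 18.93, Δnorth = 4.61.
Bearing = atan2(18.93, 4.61) mod 360° = 76.33°; distance = √((18.93)² + (4.61)²) = 19.484 nmi.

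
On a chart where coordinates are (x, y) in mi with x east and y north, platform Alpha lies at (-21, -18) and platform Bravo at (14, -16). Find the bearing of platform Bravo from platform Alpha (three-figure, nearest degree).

Δeast = 14 − -21 = 35.00; Δnorth = -16 − -18 = 2.00.
Bearing = atan2(Δeast, Δnorth) mod 360° = 86.73° ≈ 087°.

087°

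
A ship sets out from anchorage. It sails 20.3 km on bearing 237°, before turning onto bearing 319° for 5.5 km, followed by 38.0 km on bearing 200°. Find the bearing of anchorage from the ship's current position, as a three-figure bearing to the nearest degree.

Leg 1 (237°, 20.3 km): east 20.3 sin 237° = -17.03, north 20.3 cos 237° = -11.06
Leg 2 (319°, 5.5 km): east 5.5 sin 319° = -3.61, north 5.5 cos 319° = 4.15
Leg 3 (200°, 38.0 km): east 38.0 sin 200° = -13.00, north 38.0 cos 200° = -35.71
Net displacement: -33.63 east, -42.61 north. Direction back to start is (33.63, 42.61): bearing = atan2(33.63, 42.61) mod 360° = 38.28° ≈ 038°.

038°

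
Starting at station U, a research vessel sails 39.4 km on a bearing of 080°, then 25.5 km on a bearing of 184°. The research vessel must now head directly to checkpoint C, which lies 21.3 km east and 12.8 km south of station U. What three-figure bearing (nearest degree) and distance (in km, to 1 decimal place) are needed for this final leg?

290°, 16.8 km

Leg 1 (080°, 39.4 km): east 39.4 sin 80° = 38.80, north 39.4 cos 80° = 6.84
Leg 2 (184°, 25.5 km): east 25.5 sin 184° = -1.78, north 25.5 cos 184° = -25.44
Current position: (37.02, -18.60). Target: (21.3, -12.8). Remaining: Δeast = -15.72, Δnorth = 5.80.
Bearing = atan2(-15.72, 5.80) mod 360° = 290.24°; distance = √((-15.72)² + (5.80)²) = 16.757 km.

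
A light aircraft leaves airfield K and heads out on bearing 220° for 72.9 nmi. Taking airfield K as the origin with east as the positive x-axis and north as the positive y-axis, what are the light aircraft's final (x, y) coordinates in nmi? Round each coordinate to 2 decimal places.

Leg 1 (220°, 72.9 nmi): east 72.9 sin 220° = -46.86, north 72.9 cos 220° = -55.84
Summing: -46.86 nmi east, -55.84 nmi north → (-46.86, -55.84).

(-46.86, -55.84)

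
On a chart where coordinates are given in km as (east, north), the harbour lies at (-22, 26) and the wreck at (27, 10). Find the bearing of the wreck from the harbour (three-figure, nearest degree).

108°

Δeast = 27 − -22 = 49.00; Δnorth = 10 − 26 = -16.00.
Bearing = atan2(Δeast, Δnorth) mod 360° = 108.08° ≈ 108°.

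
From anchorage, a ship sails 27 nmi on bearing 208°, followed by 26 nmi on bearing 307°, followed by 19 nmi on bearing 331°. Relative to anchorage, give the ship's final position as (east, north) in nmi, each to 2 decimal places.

Leg 1 (208°, 27 nmi): east 27 sin 208° = -12.68, north 27 cos 208° = -23.84
Leg 2 (307°, 26 nmi): east 26 sin 307° = -20.76, north 26 cos 307° = 15.65
Leg 3 (331°, 19 nmi): east 19 sin 331° = -9.21, north 19 cos 331° = 16.62
Summing: -42.65 nmi east, 8.43 nmi north → (-42.65, 8.43).

(-42.65, 8.43)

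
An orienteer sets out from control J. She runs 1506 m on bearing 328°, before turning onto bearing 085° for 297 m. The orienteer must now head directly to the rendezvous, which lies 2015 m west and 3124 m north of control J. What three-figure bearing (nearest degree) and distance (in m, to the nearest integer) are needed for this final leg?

320°, 2367 m

Leg 1 (328°, 1506 m): east 1506 sin 328° = -798.06, north 1506 cos 328° = 1277.16
Leg 2 (085°, 297 m): east 297 sin 85° = 295.87, north 297 cos 85° = 25.89
Current position: (-502.19, 1303.05). Target: (-2015, 3124). Remaining: Δeast = -1512.81, Δnorth = 1820.95.
Bearing = atan2(-1512.81, 1820.95) mod 360° = 320.28°; distance = √((-1512.81)² + (1820.95)²) = 2367.377 m.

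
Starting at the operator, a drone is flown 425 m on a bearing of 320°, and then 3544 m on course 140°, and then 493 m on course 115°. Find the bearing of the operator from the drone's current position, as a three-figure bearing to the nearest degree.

317°

Leg 1 (320°, 425 m): east 425 sin 320° = -273.18, north 425 cos 320° = 325.57
Leg 2 (140°, 3544 m): east 3544 sin 140° = 2278.04, north 3544 cos 140° = -2714.86
Leg 3 (115°, 493 m): east 493 sin 115° = 446.81, north 493 cos 115° = -208.35
Net displacement: 2451.66 east, -2597.64 north. Direction back to start is (-2451.66, 2597.64): bearing = atan2(-2451.66, 2597.64) mod 360° = 316.66° ≈ 317°.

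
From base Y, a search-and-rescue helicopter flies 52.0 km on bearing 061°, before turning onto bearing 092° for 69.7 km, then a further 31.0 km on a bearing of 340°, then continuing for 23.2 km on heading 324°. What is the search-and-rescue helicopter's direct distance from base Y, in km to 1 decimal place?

115.1 km

Leg 1 (061°, 52.0 km): east 52.0 sin 61° = 45.48, north 52.0 cos 61° = 25.21
Leg 2 (092°, 69.7 km): east 69.7 sin 92° = 69.66, north 69.7 cos 92° = -2.43
Leg 3 (340°, 31.0 km): east 31.0 sin 340° = -10.60, north 31.0 cos 340° = 29.13
Leg 4 (324°, 23.2 km): east 23.2 sin 324° = -13.64, north 23.2 cos 324° = 18.77
Net: 90.90 east, 70.68 north. Distance = √((90.90)² + (70.68)²) = 115.143 km.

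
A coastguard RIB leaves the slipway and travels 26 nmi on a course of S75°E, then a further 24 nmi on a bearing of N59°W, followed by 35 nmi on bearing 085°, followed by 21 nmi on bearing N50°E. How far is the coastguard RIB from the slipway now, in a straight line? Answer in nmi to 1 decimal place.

59.8 nmi

Leg 1 (S75°E, 26 nmi): east 26 sin 105° = 25.11, north 26 cos 105° = -6.73
Leg 2 (N59°W, 24 nmi): east 24 sin 301° = -20.57, north 24 cos 301° = 12.36
Leg 3 (085°, 35 nmi): east 35 sin 85° = 34.87, north 35 cos 85° = 3.05
Leg 4 (N50°E, 21 nmi): east 21 sin 50° = 16.09, north 21 cos 50° = 13.50
Net: 55.50 east, 22.18 north. Distance = √((55.50)² + (22.18)²) = 59.764 nmi.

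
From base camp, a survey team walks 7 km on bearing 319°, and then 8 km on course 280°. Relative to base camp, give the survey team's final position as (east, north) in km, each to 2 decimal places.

(-12.47, 6.67)

Leg 1 (319°, 7 km): east 7 sin 319° = -4.59, north 7 cos 319° = 5.28
Leg 2 (280°, 8 km): east 8 sin 280° = -7.88, north 8 cos 280° = 1.39
Summing: -12.47 km east, 6.67 km north → (-12.47, 6.67).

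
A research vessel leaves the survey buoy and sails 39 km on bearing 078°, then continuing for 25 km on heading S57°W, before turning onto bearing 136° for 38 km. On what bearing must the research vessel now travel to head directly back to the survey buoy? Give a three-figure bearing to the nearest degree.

307°

Leg 1 (078°, 39 km): east 39 sin 78° = 38.15, north 39 cos 78° = 8.11
Leg 2 (S57°W, 25 km): east 25 sin 237° = -20.97, north 25 cos 237° = -13.62
Leg 3 (136°, 38 km): east 38 sin 136° = 26.40, north 38 cos 136° = -27.33
Net displacement: 43.58 east, -32.84 north. Direction back to start is (-43.58, 32.84): bearing = atan2(-43.58, 32.84) mod 360° = 307.00° ≈ 307°.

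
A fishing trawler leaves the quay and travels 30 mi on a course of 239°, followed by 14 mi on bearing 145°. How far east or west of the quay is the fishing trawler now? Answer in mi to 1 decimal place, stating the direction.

Leg 1 (239°, 30 mi): east 30 sin 239° = -25.72, north 30 cos 239° = -15.45
Leg 2 (145°, 14 mi): east 14 sin 145° = 8.03, north 14 cos 145° = -11.47
Net east component: -17.68 mi.

17.7 mi west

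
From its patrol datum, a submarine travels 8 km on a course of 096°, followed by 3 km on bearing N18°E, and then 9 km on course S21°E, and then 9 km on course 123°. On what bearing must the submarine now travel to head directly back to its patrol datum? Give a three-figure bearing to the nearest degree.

Leg 1 (096°, 8 km): east 8 sin 96° = 7.96, north 8 cos 96° = -0.84
Leg 2 (N18°E, 3 km): east 3 sin 18° = 0.93, north 3 cos 18° = 2.85
Leg 3 (S21°E, 9 km): east 9 sin 159° = 3.23, north 9 cos 159° = -8.40
Leg 4 (123°, 9 km): east 9 sin 123° = 7.55, north 9 cos 123° = -4.90
Net displacement: 19.66 east, -11.29 north. Direction back to start is (-19.66, 11.29): bearing = atan2(-19.66, 11.29) mod 360° = 299.86° ≈ 300°.

300°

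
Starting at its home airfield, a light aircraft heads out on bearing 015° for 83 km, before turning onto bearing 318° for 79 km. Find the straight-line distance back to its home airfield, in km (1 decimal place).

142.4 km

Leg 1 (015°, 83 km): east 83 sin 15° = 21.48, north 83 cos 15° = 80.17
Leg 2 (318°, 79 km): east 79 sin 318° = -52.86, north 79 cos 318° = 58.71
Net: -31.38 east, 138.88 north. Distance = √((-31.38)² + (138.88)²) = 142.381 km.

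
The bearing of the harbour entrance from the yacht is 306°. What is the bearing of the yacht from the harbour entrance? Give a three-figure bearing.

Back-bearing = 306° − 180° = 126°.

126°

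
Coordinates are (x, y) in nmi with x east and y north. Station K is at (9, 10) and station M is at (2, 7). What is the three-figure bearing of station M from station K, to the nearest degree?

Δeast = 2 − 9 = -7.00; Δnorth = 7 − 10 = -3.00.
Bearing = atan2(Δeast, Δnorth) mod 360° = 246.80° ≈ 247°.

247°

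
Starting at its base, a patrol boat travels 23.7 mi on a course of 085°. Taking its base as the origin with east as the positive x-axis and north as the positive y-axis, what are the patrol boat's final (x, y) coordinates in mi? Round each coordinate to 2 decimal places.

Leg 1 (085°, 23.7 mi): east 23.7 sin 85° = 23.61, north 23.7 cos 85° = 2.07
Summing: 23.61 mi east, 2.07 mi north → (23.61, 2.07).

(23.61, 2.07)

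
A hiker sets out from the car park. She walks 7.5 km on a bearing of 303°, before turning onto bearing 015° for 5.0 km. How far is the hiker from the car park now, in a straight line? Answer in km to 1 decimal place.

Leg 1 (303°, 7.5 km): east 7.5 sin 303° = -6.29, north 7.5 cos 303° = 4.08
Leg 2 (015°, 5.0 km): east 5.0 sin 15° = 1.29, north 5.0 cos 15° = 4.83
Net: -5.00 east, 8.91 north. Distance = √((-5.00)² + (8.91)²) = 10.219 km.

10.2 km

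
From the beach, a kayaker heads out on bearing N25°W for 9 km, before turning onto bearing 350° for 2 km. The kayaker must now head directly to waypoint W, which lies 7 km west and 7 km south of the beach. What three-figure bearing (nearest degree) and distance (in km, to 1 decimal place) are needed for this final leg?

189°, 17.4 km

Leg 1 (N25°W, 9 km): east 9 sin 335° = -3.80, north 9 cos 335° = 8.16
Leg 2 (350°, 2 km): east 2 sin 350° = -0.35, north 2 cos 350° = 1.97
Current position: (-4.15, 10.13). Target: (-7, -7). Remaining: Δeast = -2.85, Δnorth = -17.13.
Bearing = atan2(-2.85, -17.13) mod 360° = 189.45°; distance = √((-2.85)² + (-17.13)²) = 17.362 km.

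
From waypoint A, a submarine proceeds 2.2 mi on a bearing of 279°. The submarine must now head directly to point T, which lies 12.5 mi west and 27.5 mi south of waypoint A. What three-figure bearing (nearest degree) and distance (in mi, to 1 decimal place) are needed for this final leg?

Leg 1 (279°, 2.2 mi): east 2.2 sin 279° = -2.17, north 2.2 cos 279° = 0.34
Current position: (-2.17, 0.34). Target: (-12.5, -27.5). Remaining: Δeast = -10.33, Δnorth = -27.84.
Bearing = atan2(-10.33, -27.84) mod 360° = 200.35°; distance = √((-10.33)² + (-27.84)²) = 29.698 mi.

200°, 29.7 mi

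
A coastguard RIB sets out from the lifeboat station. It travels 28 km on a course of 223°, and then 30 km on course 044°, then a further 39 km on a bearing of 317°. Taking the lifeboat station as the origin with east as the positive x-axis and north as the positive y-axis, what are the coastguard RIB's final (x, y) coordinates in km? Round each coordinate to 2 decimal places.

Leg 1 (223°, 28 km): east 28 sin 223° = -19.10, north 28 cos 223° = -20.48
Leg 2 (044°, 30 km): east 30 sin 44° = 20.84, north 30 cos 44° = 21.58
Leg 3 (317°, 39 km): east 39 sin 317° = -26.60, north 39 cos 317° = 28.52
Summing: -24.85 km east, 29.63 km north → (-24.85, 29.63).

(-24.85, 29.63)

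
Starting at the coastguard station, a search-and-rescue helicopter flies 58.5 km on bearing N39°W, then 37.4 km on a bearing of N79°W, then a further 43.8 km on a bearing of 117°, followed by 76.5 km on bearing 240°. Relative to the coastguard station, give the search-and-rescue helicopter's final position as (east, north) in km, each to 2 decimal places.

Leg 1 (N39°W, 58.5 km): east 58.5 sin 321° = -36.82, north 58.5 cos 321° = 45.46
Leg 2 (N79°W, 37.4 km): east 37.4 sin 281° = -36.71, north 37.4 cos 281° = 7.14
Leg 3 (117°, 43.8 km): east 43.8 sin 117° = 39.03, north 43.8 cos 117° = -19.88
Leg 4 (240°, 76.5 km): east 76.5 sin 240° = -66.25, north 76.5 cos 240° = -38.25
Summing: -100.75 km east, -5.54 km north → (-100.75, -5.54).

(-100.75, -5.54)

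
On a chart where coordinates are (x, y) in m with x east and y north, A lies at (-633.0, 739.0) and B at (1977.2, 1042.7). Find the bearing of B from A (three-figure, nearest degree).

Δeast = 1977.2 − -633.0 = 2610.20; Δnorth = 1042.7 − 739.0 = 303.70.
Bearing = atan2(Δeast, Δnorth) mod 360° = 83.36° ≈ 083°.

083°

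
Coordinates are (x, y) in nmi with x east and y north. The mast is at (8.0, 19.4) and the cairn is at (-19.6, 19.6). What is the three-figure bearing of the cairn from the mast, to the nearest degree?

270°

Δeast = -19.6 − 8.0 = -27.60; Δnorth = 19.6 − 19.4 = 0.20.
Bearing = atan2(Δeast, Δnorth) mod 360° = 270.42° ≈ 270°.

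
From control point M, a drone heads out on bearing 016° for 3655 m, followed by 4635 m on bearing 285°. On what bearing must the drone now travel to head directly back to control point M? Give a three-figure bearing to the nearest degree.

144°

Leg 1 (016°, 3655 m): east 3655 sin 16° = 1007.45, north 3655 cos 16° = 3513.41
Leg 2 (285°, 4635 m): east 4635 sin 285° = -4477.07, north 4635 cos 285° = 1199.63
Net displacement: -3469.61 east, 4713.04 north. Direction back to start is (3469.61, -4713.04): bearing = atan2(3469.61, -4713.04) mod 360° = 143.64° ≈ 144°.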